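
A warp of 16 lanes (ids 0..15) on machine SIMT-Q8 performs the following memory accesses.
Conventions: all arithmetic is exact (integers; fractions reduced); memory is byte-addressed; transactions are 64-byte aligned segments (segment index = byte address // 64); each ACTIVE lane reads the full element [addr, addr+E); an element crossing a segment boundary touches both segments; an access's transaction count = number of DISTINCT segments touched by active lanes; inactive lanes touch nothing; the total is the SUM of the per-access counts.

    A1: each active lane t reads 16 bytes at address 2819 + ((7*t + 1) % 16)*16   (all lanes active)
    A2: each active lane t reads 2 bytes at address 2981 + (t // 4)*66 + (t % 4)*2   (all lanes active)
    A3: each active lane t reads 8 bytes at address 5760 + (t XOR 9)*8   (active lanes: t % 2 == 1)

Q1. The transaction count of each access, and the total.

A1: 5 transactions
A2: 4 transactions
A3: 2 transactions

Answer: 5,4,2; total 11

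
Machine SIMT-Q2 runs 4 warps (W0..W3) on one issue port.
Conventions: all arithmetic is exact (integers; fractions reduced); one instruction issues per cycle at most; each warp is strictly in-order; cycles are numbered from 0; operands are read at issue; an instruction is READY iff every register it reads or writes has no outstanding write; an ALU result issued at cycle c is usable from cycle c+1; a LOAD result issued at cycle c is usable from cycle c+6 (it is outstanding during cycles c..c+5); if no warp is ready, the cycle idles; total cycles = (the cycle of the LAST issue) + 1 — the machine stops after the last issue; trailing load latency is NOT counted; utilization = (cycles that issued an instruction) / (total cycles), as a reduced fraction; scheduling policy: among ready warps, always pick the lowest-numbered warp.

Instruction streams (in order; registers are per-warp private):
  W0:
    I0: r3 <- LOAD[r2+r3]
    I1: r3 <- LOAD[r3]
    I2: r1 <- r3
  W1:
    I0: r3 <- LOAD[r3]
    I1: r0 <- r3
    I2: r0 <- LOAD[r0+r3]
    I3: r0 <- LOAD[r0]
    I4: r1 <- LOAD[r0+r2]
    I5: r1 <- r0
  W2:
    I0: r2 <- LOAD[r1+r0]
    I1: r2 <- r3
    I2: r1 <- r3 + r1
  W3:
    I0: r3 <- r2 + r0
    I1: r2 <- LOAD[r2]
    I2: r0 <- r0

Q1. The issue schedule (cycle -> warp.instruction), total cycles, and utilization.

cycle 0: W0.I0
cycle 1: W1.I0
cycle 2: W2.I0
cycle 3: W3.I0
cycle 4: W3.I1
cycle 5: W3.I2
cycle 6: W0.I1
cycle 7: W1.I1
cycle 8: W1.I2
cycle 9: W2.I1
cycle 10: W2.I2
cycle 11: idle
cycle 12: W0.I2
cycle 13: idle
cycle 14: W1.I3
cycle 15: idle
cycle 16: idle
cycle 17: idle
cycle 18: idle
cycle 19: idle
cycle 20: W1.I4
cycle 21: idle
cycle 22: idle
cycle 23: idle
cycle 24: idle
cycle 25: idle
cycle 26: W1.I5

Answer: 27 cycles, utilization 5/9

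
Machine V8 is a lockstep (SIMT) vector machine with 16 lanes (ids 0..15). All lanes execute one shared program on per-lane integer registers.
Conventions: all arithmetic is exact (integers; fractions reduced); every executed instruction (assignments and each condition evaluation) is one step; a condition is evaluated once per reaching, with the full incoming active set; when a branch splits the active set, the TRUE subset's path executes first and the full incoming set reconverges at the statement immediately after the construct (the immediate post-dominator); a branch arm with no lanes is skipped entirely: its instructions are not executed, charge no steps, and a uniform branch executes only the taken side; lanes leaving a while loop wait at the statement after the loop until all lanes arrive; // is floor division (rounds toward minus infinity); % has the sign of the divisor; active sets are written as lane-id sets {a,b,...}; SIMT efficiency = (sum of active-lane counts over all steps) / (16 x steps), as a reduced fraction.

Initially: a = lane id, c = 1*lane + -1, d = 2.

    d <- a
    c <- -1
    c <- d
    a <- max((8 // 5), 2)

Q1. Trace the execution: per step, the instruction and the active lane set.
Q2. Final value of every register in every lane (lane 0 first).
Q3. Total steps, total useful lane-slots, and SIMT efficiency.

step 0: d <- a                       {0,1,2,3,4,5,6,7,8,9,10,11,12,13,14,15}
step 1: c <- -1                      {0,1,2,3,4,5,6,7,8,9,10,11,12,13,14,15}
step 2: c <- d                       {0,1,2,3,4,5,6,7,8,9,10,11,12,13,14,15}
step 3: a <- max((8 // 5), 2)        {0,1,2,3,4,5,6,7,8,9,10,11,12,13,14,15}

Answer: 4 steps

a: 2,2,2,2,2,2,2,2,2,2,2,2,2,2,2,2
c: 0,1,2,3,4,5,6,7,8,9,10,11,12,13,14,15
d: 0,1,2,3,4,5,6,7,8,9,10,11,12,13,14,15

steps = 4; useful = 64; efficiency = 64/64 = 1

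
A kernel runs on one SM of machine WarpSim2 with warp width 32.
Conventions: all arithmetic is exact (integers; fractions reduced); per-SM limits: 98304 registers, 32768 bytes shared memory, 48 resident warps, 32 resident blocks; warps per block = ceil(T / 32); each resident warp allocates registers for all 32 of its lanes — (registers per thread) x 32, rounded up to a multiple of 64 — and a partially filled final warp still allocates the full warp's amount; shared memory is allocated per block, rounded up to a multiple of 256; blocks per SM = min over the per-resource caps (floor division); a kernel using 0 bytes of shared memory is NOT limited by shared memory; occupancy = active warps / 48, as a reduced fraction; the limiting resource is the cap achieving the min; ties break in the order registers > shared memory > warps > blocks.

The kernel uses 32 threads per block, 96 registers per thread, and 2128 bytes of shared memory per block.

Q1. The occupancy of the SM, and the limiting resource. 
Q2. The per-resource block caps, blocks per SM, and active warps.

Answer: occupancy 7/24, limited by shared memory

registers: 32 blocks
shared memory: 14 blocks
warps: 48 blocks
blocks: 32 blocks

Answer: 14 blocks, 14 active warps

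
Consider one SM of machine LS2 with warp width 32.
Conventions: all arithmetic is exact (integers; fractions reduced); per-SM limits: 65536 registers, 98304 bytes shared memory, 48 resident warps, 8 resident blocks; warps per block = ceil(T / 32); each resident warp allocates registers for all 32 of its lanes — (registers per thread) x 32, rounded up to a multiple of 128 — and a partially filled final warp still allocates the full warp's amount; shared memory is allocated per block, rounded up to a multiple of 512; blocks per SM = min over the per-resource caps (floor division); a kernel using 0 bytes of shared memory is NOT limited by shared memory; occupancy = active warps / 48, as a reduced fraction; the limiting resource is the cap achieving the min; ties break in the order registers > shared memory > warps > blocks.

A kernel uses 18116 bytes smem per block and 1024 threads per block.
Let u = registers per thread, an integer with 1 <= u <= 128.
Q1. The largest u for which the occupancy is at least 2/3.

Answer: u = 64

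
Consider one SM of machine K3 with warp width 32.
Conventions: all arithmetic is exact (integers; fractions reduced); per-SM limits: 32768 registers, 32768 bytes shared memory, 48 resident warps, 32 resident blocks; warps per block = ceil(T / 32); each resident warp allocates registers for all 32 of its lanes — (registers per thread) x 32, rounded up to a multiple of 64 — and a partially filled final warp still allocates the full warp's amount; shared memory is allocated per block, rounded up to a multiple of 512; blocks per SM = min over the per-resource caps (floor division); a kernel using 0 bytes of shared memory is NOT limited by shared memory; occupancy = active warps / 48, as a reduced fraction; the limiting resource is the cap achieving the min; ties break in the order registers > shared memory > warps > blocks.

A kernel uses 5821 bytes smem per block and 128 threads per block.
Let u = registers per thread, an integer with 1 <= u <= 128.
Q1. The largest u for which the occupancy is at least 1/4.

Answer: u = 84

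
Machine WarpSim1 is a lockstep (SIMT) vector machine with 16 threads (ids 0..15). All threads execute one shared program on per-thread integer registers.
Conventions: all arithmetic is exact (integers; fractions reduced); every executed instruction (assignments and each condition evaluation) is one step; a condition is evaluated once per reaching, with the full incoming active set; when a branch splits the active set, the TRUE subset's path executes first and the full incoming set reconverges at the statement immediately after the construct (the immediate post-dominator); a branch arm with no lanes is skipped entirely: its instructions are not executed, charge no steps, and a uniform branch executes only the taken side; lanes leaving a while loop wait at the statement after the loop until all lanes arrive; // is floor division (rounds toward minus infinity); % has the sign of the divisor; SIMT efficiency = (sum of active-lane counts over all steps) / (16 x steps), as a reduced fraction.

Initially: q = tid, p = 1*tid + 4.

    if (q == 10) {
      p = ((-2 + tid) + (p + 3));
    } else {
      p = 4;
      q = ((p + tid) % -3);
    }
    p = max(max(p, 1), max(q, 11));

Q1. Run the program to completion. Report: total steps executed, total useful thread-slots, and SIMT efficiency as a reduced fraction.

Answer: 5 steps, 63 useful, 63/80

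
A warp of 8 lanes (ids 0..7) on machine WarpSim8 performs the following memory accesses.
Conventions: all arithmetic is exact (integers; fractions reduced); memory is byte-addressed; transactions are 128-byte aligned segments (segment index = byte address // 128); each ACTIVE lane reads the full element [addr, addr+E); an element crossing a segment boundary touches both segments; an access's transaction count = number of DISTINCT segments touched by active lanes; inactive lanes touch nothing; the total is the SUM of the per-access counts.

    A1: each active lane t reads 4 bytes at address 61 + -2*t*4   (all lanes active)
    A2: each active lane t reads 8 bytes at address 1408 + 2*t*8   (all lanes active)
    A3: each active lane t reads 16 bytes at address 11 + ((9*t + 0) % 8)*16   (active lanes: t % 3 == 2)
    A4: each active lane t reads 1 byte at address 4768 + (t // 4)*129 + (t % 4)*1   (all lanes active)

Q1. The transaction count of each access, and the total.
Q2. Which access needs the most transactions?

A1: 1 transaction
A2: 1 transaction
A3: 1 transaction
A4: 2 transactions

Answer: 1,1,1,2; total 5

Answer: A4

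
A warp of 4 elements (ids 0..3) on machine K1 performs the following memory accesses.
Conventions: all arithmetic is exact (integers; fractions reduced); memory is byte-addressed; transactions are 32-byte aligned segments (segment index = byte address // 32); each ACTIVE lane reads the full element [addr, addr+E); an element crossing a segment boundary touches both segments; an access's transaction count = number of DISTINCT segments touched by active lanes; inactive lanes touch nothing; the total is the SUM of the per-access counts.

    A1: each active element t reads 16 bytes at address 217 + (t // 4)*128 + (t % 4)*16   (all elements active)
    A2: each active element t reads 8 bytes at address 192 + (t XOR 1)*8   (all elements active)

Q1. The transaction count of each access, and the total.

A1: 3 transactions
A2: 1 transaction

Answer: 3,1; total 4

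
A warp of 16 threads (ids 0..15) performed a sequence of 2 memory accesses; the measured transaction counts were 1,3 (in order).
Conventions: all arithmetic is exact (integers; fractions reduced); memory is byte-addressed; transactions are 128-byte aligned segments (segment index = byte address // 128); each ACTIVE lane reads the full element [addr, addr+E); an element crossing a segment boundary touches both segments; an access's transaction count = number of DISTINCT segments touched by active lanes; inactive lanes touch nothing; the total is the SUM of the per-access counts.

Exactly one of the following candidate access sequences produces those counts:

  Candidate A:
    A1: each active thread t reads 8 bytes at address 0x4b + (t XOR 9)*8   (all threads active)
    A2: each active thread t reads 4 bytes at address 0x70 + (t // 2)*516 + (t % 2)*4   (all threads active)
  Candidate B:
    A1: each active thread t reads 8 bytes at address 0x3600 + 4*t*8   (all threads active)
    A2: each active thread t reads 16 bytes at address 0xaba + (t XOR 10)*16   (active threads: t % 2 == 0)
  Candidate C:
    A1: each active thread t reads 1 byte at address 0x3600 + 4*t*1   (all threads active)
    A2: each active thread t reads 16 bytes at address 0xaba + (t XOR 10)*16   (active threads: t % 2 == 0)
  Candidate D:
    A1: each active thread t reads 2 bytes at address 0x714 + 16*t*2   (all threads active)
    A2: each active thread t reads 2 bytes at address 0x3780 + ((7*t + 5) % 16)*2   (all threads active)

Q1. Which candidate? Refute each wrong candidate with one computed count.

A: A1 gives 2 transactions, not 1
B: A1 gives 4 transactions, not 1
D: A1 gives 4 transactions, not 1
C: all counts match (1,3)

Answer: C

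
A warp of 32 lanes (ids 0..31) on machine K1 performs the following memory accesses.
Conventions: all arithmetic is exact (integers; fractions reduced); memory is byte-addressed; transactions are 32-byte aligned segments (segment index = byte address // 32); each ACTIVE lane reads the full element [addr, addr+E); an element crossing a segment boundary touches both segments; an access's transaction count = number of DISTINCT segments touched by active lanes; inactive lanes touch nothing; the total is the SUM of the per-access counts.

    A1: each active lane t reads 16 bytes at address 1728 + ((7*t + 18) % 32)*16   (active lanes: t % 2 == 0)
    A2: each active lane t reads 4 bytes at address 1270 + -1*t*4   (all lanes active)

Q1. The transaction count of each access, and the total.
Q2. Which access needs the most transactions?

A1: 16 transactions
A2: 5 transactions

Answer: 16,5; total 21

Answer: A1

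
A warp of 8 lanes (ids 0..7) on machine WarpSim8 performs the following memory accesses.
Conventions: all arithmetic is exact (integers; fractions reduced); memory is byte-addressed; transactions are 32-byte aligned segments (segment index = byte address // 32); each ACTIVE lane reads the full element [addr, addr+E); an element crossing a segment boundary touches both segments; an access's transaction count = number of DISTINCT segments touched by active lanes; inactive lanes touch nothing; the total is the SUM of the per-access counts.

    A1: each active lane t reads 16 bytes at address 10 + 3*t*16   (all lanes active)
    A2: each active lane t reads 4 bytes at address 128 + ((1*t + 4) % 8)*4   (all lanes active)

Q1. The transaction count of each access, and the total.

A1: 12 transactions
A2: 1 transaction

Answer: 12,1; total 13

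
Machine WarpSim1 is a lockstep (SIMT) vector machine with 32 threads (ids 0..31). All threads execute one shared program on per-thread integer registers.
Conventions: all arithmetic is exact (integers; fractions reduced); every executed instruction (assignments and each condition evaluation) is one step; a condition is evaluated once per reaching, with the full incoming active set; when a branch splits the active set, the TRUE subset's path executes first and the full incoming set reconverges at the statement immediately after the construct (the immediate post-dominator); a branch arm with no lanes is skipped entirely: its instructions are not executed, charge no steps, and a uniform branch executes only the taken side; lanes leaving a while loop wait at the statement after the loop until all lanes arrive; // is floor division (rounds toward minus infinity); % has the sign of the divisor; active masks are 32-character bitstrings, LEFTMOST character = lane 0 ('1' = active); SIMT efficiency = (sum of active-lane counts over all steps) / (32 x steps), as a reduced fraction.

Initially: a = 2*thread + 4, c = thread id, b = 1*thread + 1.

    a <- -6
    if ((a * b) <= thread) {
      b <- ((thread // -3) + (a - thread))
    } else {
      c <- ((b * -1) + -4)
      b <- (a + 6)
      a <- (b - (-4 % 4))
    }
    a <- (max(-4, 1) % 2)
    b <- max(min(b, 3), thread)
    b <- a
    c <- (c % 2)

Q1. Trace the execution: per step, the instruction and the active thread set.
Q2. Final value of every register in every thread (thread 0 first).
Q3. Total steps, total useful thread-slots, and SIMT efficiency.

step 0: a <- -6                      11111111111111111111111111111111
step 1: eval ((a * b) <= thread)     11111111111111111111111111111111
step 2: b <- ((thread // -3) + (a - thread)) 11111111111111111111111111111111
step 3: a <- (max(-4, 1) % 2)        11111111111111111111111111111111
step 4: b <- max(min(b, 3), thread)  11111111111111111111111111111111
step 5: b <- a                       11111111111111111111111111111111
step 6: c <- (c % 2)                 11111111111111111111111111111111

Answer: 7 steps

a: 1,1,1,1,1,1,1,1,1,1,1,1,1,1,1,1,1,1,1,1,1,1,1,1,1,1,1,1,1,1,1,1
c: 0,1,0,1,0,1,0,1,0,1,0,1,0,1,0,1,0,1,0,1,0,1,0,1,0,1,0,1,0,1,0,1
b: 1,1,1,1,1,1,1,1,1,1,1,1,1,1,1,1,1,1,1,1,1,1,1,1,1,1,1,1,1,1,1,1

steps = 7; useful = 224; efficiency = 224/224 = 1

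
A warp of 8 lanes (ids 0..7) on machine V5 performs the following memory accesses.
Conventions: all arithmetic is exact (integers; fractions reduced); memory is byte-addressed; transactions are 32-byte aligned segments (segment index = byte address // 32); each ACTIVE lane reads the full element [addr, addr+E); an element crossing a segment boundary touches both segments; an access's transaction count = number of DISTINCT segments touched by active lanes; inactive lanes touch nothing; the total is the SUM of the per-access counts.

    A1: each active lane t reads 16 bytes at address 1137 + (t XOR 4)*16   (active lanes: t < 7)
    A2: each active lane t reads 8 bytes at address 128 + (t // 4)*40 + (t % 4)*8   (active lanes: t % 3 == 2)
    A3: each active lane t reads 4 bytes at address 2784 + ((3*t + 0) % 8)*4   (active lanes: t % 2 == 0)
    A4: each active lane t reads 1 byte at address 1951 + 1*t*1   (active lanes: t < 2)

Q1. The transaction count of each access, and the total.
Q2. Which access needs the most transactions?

A1: 5 transactions
A2: 2 transactions
A3: 1 transaction
A4: 2 transactions

Answer: 5,2,1,2; total 10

Answer: A1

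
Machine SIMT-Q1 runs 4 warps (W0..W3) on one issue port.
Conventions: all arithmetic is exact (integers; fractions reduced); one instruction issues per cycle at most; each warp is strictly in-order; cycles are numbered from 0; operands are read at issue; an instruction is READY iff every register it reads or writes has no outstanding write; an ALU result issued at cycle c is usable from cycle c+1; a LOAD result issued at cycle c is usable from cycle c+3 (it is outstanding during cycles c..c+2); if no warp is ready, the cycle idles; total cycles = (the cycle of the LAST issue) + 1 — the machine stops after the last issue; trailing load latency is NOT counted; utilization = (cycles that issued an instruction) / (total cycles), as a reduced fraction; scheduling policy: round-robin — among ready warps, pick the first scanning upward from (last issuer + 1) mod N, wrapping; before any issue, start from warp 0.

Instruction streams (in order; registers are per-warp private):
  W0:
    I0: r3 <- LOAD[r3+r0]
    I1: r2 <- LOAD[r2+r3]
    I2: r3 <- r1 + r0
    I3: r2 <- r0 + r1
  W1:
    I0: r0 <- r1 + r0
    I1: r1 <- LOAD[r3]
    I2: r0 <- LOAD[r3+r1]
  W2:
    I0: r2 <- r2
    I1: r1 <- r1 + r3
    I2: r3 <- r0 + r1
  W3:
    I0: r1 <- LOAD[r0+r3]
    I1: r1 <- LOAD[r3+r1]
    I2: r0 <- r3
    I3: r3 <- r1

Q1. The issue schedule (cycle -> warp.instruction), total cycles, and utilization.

cycle 0: W0.I0
cycle 1: W1.I0
cycle 2: W2.I0
cycle 3: W3.I0
cycle 4: W0.I1
cycle 5: W1.I1
cycle 6: W2.I1
cycle 7: W3.I1
cycle 8: W0.I2
cycle 9: W1.I2
cycle 10: W2.I2
cycle 11: W3.I2
cycle 12: W0.I3
cycle 13: W3.I3

Answer: 14 cycles, utilization 1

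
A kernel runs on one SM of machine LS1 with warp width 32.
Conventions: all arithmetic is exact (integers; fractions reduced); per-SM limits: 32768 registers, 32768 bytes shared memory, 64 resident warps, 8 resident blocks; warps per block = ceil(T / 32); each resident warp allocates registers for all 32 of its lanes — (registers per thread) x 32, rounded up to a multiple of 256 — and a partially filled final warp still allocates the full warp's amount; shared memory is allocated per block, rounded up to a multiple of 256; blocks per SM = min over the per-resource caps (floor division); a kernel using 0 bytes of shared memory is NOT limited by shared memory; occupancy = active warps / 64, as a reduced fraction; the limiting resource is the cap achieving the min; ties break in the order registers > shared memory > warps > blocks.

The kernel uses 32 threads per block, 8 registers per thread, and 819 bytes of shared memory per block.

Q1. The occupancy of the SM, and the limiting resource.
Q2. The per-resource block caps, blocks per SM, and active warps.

Answer: occupancy 1/8, limited by blocks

registers: 128 blocks
shared memory: 32 blocks
warps: 64 blocks
blocks: 8 blocks

Answer: 8 blocks, 8 active warps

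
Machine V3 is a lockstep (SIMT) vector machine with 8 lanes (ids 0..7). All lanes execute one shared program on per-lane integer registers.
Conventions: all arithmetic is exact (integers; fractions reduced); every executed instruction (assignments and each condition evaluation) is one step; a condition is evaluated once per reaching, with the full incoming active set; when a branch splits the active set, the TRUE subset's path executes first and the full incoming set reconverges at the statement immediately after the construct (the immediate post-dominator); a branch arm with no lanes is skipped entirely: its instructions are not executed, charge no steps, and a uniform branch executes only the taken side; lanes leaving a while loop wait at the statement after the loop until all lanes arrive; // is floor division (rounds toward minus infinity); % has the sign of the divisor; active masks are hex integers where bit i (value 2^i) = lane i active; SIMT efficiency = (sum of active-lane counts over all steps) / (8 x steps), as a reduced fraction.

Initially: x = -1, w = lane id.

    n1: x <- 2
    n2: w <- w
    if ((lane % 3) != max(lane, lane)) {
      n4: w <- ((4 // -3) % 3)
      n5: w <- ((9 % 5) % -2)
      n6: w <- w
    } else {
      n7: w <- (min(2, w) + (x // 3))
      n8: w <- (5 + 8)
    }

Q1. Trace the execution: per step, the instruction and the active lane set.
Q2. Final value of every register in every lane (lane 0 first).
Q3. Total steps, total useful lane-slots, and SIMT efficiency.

step 0: x <- 2                       0xff
step 1: w <- w                       0xff
step 2: eval ((lane % 3) != max(lane, lane)) 0xff
step 3: w <- ((4 // -3) % 3)         0xf8
step 4: w <- ((9 % 5) % -2)          0xf8
step 5: w <- w                       0xf8
step 6: w <- (min(2, w) + (x // 3))  0x07
step 7: w <- (5 + 8)                 0x07

Answer: 8 steps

x: 2,2,2,2,2,2,2,2
w: 13,13,13,0,0,0,0,0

steps = 8; useful = 45; efficiency = 45/64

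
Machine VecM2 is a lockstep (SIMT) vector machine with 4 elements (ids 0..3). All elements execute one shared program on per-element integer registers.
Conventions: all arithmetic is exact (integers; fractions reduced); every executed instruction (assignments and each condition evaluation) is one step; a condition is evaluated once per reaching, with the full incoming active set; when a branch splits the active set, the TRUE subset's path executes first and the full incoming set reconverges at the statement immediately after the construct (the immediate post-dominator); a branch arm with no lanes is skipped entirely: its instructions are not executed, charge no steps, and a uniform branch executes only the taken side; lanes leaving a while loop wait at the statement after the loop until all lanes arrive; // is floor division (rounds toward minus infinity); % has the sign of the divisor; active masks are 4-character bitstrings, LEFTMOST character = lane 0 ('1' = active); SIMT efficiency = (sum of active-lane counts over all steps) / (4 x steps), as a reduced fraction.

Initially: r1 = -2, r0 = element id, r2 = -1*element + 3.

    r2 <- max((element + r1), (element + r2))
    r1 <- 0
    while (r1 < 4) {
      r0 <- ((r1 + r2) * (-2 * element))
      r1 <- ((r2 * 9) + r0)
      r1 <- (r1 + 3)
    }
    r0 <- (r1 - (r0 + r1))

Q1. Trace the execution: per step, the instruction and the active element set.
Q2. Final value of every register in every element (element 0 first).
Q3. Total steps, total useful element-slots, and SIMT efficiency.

step 0: r2 <- max((element + r1), (element + r2)) 1111
step 1: r1 <- 0                      1111
step 2: eval (r1 < 4)                1111
step 3: r0 <- ((r1 + r2) * (-2 * element)) 1111
step 4: r1 <- ((r2 * 9) + r0)        1111
step 5: r1 <- (r1 + 3)               1111
step 6: eval (r1 < 4)                1111
step 7: r0 <- (r1 - (r0 + r1))       1111

Answer: 8 steps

r1: 30,24,18,12
r0: 0,6,12,18
r2: 3,3,3,3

steps = 8; useful = 32; efficiency = 32/32 = 1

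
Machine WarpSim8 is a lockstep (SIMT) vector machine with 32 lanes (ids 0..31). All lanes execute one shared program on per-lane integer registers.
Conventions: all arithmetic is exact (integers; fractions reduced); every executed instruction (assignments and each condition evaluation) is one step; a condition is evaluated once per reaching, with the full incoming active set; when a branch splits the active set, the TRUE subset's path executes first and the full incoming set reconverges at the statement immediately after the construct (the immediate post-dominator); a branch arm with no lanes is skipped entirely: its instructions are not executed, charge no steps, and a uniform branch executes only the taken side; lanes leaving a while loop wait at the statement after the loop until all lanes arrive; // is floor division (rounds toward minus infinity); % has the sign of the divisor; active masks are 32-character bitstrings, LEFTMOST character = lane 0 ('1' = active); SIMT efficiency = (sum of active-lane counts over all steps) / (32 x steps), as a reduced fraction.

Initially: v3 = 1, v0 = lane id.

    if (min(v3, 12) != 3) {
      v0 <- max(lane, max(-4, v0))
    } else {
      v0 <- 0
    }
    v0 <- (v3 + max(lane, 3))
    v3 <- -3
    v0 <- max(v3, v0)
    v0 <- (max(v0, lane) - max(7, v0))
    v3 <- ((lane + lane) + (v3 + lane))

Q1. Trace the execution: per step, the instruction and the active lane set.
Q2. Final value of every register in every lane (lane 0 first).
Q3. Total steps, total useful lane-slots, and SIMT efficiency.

step 0: eval (min(v3, 12) != 3)      11111111111111111111111111111111
step 1: v0 <- max(lane, max(-4, v0)) 11111111111111111111111111111111
step 2: v0 <- (v3 + max(lane, 3))    11111111111111111111111111111111
step 3: v3 <- -3                     11111111111111111111111111111111
step 4: v0 <- max(v3, v0)            11111111111111111111111111111111
step 5: v0 <- (max(v0, lane) - max(7, v0)) 11111111111111111111111111111111
step 6: v3 <- ((lane + lane) + (v3 + lane)) 11111111111111111111111111111111

Answer: 7 steps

v3: -3,0,3,6,9,12,15,18,21,24,27,30,33,36,39,42,45,48,51,54,57,60,63,66,69,72,75,78,81,84,87,90
v0: -3,-3,-3,-3,-2,-1,0,0,0,0,0,0,0,0,0,0,0,0,0,0,0,0,0,0,0,0,0,0,0,0,0,0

steps = 7; useful = 224; efficiency = 224/224 = 1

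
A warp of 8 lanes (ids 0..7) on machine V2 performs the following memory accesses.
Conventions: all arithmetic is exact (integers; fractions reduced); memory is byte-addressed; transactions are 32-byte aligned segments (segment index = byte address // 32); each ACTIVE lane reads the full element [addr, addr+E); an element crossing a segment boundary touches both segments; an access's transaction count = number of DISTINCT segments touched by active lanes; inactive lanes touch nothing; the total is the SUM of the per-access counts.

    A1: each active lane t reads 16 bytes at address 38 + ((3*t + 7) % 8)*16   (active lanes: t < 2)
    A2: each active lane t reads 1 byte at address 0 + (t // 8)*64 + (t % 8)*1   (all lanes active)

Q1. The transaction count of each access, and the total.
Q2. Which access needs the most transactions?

A1: 3 transactions
A2: 1 transaction

Answer: 3,1; total 4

Answer: A1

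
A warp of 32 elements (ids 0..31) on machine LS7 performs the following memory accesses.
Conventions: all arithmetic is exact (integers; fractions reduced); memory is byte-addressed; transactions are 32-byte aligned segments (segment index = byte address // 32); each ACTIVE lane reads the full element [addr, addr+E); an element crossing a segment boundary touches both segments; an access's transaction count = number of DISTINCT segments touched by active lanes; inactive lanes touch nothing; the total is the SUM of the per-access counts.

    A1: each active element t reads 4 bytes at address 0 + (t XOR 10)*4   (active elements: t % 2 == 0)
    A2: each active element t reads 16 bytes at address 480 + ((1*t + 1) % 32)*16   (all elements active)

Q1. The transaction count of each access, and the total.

A1: 4 transactions
A2: 16 transactions

Answer: 4,16; total 20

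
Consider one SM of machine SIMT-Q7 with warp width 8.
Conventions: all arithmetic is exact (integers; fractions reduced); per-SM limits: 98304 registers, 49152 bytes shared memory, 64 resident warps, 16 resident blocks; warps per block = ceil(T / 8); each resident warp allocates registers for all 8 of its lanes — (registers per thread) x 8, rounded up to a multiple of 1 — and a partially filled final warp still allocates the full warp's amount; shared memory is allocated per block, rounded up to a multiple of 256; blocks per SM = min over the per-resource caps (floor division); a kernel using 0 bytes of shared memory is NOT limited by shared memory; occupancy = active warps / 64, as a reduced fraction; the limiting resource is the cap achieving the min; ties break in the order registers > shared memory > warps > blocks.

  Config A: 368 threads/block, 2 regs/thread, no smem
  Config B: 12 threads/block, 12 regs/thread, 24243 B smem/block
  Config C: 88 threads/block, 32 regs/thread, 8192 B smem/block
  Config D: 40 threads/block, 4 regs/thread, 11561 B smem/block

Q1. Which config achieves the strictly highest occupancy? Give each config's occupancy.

occupancies: A 23/32, B 1/16, C 55/64, D 5/16

Answer: C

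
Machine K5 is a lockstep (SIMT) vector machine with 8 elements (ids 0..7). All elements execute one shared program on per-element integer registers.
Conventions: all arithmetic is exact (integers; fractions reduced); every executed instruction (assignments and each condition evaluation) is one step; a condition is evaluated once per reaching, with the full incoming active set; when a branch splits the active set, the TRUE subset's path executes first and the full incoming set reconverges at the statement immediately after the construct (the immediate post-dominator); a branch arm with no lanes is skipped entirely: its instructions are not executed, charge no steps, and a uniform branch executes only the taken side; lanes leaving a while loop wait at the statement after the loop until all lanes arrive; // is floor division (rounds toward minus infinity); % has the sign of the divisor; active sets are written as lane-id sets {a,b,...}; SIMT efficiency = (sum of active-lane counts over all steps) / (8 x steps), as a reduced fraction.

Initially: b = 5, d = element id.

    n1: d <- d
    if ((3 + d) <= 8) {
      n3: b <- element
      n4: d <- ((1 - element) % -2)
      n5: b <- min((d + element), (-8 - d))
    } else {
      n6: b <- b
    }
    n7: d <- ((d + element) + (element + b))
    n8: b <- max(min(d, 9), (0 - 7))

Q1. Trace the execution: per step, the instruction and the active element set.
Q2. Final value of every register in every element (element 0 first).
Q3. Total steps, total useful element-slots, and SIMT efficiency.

step 0: d <- d                       {0,1,2,3,4,5,6,7}
step 1: eval ((3 + d) <= 8)          {0,1,2,3,4,5,6,7}
step 2: b <- element                 {0,1,2,3,4,5}
step 3: d <- ((1 - element) % -2)    {0,1,2,3,4,5}
step 4: b <- min((d + element), (-8 - d)) {0,1,2,3,4,5}
step 5: b <- b                       {6,7}
step 6: d <- ((d + element) + (element + b)) {0,1,2,3,4,5,6,7}
step 7: b <- max(min(d, 9), (0 - 7)) {0,1,2,3,4,5,6,7}

Answer: 8 steps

b: -7,-6,-4,-2,0,2,9,9
d: -8,-6,-4,-2,0,2,23,26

steps = 8; useful = 52; efficiency = 52/64 = 13/16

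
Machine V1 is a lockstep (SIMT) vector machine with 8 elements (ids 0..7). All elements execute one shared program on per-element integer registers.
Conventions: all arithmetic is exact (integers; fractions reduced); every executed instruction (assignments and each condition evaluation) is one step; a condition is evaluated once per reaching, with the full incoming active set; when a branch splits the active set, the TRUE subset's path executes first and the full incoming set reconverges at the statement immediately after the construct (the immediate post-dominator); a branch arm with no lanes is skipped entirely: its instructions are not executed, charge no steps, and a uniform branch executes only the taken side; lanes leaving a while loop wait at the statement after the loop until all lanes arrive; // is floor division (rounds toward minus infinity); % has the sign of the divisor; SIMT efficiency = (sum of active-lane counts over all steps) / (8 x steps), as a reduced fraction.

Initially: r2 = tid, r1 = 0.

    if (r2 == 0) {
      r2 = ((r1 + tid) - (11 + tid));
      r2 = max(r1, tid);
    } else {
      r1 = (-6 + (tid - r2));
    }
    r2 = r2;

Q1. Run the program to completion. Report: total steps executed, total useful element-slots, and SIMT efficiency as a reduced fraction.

Answer: 5 steps, 25 useful, 5/8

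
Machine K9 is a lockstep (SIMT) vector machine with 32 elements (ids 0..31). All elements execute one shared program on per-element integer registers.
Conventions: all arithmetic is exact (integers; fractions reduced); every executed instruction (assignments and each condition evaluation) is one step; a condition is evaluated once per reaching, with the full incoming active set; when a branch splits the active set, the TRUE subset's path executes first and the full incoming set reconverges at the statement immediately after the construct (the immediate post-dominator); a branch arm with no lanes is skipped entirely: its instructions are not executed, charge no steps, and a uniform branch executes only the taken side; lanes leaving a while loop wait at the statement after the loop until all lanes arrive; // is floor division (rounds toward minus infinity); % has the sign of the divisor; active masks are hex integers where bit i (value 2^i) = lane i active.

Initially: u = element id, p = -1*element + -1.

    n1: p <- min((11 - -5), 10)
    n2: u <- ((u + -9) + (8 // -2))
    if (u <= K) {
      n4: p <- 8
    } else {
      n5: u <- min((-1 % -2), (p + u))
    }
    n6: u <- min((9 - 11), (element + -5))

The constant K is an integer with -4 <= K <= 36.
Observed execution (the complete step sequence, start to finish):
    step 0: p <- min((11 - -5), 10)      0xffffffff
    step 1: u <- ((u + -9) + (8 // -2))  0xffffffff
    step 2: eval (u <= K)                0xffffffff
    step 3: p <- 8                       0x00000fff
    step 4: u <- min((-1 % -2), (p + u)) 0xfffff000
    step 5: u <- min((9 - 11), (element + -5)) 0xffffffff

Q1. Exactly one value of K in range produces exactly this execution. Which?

Answer: K = -2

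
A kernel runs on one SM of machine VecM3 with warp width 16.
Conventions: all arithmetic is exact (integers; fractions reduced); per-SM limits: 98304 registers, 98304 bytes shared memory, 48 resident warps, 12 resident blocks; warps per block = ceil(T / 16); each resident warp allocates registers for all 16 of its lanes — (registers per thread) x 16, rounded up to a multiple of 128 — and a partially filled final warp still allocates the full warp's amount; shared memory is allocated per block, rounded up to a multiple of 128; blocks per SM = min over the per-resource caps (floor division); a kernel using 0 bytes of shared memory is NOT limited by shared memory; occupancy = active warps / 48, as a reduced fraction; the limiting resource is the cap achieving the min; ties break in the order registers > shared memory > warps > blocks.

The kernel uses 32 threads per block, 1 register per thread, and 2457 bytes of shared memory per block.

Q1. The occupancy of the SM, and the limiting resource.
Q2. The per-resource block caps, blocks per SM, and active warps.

Answer: occupancy 1/2, limited by blocks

registers: 384 blocks
shared memory: 38 blocks
warps: 24 blocks
blocks: 12 blocks

Answer: 12 blocks, 24 active warps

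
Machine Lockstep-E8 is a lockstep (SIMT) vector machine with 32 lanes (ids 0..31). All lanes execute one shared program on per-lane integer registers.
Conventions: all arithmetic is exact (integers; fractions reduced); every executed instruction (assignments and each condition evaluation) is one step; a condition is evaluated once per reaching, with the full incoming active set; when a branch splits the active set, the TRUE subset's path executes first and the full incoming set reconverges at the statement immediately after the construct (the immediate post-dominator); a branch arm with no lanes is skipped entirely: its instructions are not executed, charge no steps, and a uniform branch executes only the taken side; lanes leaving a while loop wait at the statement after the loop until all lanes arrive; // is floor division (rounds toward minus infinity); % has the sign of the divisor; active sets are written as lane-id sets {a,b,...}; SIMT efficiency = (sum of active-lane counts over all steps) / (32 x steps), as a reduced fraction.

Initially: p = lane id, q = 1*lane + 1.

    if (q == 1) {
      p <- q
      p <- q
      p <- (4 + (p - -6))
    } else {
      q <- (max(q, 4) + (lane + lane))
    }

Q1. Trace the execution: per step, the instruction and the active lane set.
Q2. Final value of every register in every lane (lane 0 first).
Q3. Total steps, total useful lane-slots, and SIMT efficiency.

step 0: eval (q == 1)                {0,1,2,3,4,5,6,7,8,9,10,11,12,13,14,15,16,17,18,19,20,21,22,23,24,25,26,27,28,29,30,31}
step 1: p <- q                       {0}
step 2: p <- q                       {0}
step 3: p <- (4 + (p - -6))          {0}
step 4: q <- (max(q, 4) + (lane + lane)) {1,2,3,4,5,6,7,8,9,10,11,12,13,14,15,16,17,18,19,20,21,22,23,24,25,26,27,28,29,30,31}

Answer: 5 steps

p: 11,1,2,3,4,5,6,7,8,9,10,11,12,13,14,15,16,17,18,19,20,21,22,23,24,25,26,27,28,29,30,31
q: 1,6,8,10,13,16,19,22,25,28,31,34,37,40,43,46,49,52,55,58,61,64,67,70,73,76,79,82,85,88,91,94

steps = 5; useful = 66; efficiency = 66/160 = 33/80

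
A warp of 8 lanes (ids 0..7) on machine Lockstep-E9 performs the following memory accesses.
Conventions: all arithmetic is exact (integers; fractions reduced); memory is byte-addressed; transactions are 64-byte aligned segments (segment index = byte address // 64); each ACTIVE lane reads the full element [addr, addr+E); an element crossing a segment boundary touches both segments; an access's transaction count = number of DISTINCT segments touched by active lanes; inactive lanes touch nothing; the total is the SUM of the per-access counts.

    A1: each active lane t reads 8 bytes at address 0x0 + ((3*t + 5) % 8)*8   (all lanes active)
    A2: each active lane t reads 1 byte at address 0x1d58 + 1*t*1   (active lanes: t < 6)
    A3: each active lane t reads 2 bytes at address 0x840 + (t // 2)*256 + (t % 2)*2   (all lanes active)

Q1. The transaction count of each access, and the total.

A1: 1 transaction
A2: 1 transaction
A3: 4 transactions

Answer: 1,1,4; total 6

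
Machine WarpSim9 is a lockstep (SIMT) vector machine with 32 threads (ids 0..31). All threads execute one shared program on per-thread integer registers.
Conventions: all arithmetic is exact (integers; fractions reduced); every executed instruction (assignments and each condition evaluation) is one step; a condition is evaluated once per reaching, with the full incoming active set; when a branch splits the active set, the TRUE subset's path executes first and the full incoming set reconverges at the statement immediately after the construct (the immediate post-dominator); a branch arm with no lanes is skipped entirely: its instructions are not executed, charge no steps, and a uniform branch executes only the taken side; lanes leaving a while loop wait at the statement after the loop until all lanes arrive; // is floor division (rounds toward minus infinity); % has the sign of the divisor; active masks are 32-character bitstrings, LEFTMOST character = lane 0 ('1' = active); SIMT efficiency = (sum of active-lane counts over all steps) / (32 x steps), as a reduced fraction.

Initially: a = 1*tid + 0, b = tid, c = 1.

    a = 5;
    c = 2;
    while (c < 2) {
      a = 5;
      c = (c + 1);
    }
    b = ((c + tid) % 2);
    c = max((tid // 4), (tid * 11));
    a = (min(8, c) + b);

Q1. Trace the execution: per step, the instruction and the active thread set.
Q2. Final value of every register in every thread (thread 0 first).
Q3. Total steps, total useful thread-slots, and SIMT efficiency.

step 0: a <- 5                       11111111111111111111111111111111
step 1: c <- 2                       11111111111111111111111111111111
step 2: eval (c < 2)                 11111111111111111111111111111111
step 3: b <- ((c + tid) % 2)         11111111111111111111111111111111
step 4: c <- max((tid // 4), (tid * 11)) 11111111111111111111111111111111
step 5: a <- (min(8, c) + b)         11111111111111111111111111111111

Answer: 6 steps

a: 0,9,8,9,8,9,8,9,8,9,8,9,8,9,8,9,8,9,8,9,8,9,8,9,8,9,8,9,8,9,8,9
b: 0,1,0,1,0,1,0,1,0,1,0,1,0,1,0,1,0,1,0,1,0,1,0,1,0,1,0,1,0,1,0,1
c: 0,11,22,33,44,55,66,77,88,99,110,121,132,143,154,165,176,187,198,209,220,231,242,253,264,275,286,297,308,319,330,341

steps = 6; useful = 192; efficiency = 192/192 = 1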